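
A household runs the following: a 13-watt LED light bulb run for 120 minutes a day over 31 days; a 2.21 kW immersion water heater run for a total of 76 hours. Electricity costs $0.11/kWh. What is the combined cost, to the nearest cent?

$18.56

LED light bulb: Runtime = 120 min × 31 = 3720 min = 62 h
LED light bulb: 0.013 kW × 62 h = 0.806 kWh
immersion water heater: 2.21 kW × 76 h = 167.96 kWh
Total energy = 168.766 kWh
Cost = 168.766 × $0.11 = $18.56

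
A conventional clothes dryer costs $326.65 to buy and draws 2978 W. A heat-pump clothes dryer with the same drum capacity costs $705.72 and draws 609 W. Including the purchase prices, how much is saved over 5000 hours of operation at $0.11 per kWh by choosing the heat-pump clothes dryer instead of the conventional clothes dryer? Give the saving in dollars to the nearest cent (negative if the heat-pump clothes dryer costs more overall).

conventional clothes dryer: $326.65 + (2978/1000) kW × 5000 h × $0.11 = $326.65 + $1637.9 = $1964.55
heat-pump clothes dryer: $705.72 + (609/1000) kW × 5000 h × $0.11 = $705.72 + $334.95 = $1040.67
Saving = $1964.55 − $1040.67 = $923.88

$923.88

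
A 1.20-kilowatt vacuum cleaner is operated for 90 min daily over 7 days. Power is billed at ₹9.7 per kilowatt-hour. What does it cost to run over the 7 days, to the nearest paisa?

₹122.22

Runtime = 90 min × 7 = 630 min = 10.5 h
Energy = 1.2 kW × 10.5 h = 12.6 kWh
Cost = 12.6 kWh × ₹9.7/kWh = ₹122.22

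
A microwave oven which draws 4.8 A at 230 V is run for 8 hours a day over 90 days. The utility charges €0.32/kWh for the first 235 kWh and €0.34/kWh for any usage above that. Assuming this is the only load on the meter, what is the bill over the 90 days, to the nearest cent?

€265.56

Power = 4.8 A × 230 V = 1104 W = 1.104 kW
Runtime = 8 h/day × 90 days = 720 h
Energy = 1.104 kW × 720 h = 794.88 kWh
Tier 1 (0–235 kWh): 235 × €0.32 = €75.2
Above 235 kWh: 559.88 × €0.34 = €190.3592
Bill = €265.56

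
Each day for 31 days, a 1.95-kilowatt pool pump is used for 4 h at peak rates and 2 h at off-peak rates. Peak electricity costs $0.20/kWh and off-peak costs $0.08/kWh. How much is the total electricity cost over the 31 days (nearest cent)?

Peak energy = 1.95 kW × 4 h × 31 = 241.8 kWh
Off-peak energy = 1.95 kW × 2 h × 31 = 120.9 kWh
Cost = 241.8 × $0.20 + 120.9 × $0.08 = $48.36 + $9.672 = $58.03

$58.03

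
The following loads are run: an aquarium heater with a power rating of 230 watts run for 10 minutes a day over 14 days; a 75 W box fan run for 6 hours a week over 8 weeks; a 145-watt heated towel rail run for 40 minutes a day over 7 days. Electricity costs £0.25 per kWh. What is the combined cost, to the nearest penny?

£1.20

aquarium heater: Runtime = 10 min × 14 = 140 min = 2.333333… h
aquarium heater: 0.23 kW × 2.333333… h = 0.536666… kWh
box fan: Runtime = 6 h/week × 8 weeks = 48 h
box fan: 0.075 kW × 48 h = 3.6 kWh
heated towel rail: Runtime = 40 min × 7 = 280 min = 4.666666… h
heated towel rail: 0.145 kW × 4.666666… h = 0.676666… kWh
Total energy = 4.813333… kWh
Cost = 4.813333… × £0.25 = £1.20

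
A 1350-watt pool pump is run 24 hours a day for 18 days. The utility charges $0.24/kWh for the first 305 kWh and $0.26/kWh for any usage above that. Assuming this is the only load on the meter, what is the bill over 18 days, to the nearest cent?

Runtime = 24 h × 18 = 432 h
Energy = 1.35 kW × 432 h = 583.2 kWh
Tier 1 (0–305 kWh): 305 × $0.24 = $73.2
Above 305 kWh: 278.2 × $0.26 = $72.332
Bill = $145.53

$145.53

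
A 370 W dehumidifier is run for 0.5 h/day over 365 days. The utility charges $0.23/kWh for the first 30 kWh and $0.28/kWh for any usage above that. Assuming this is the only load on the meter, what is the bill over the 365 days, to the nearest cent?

Runtime = 0.5 h/day × 365 days = 182.5 h
Energy = 0.37 kW × 182.5 h = 67.525 kWh
Tier 1 (0–30 kWh): 30 × $0.23 = $6.9
Above 30 kWh: 37.525 × $0.28 = $10.507
Bill = $17.41

$17.41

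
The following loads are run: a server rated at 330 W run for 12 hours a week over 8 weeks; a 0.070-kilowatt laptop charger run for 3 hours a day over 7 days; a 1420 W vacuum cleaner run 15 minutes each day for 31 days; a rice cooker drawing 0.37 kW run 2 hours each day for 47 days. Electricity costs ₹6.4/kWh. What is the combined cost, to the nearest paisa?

server: Runtime = 12 h/week × 8 weeks = 96 h
server: 0.33 kW × 96 h = 31.68 kWh
laptop charger: Runtime = 3 h/day × 7 days = 21 h
laptop charger: 0.07 kW × 21 h = 1.47 kWh
vacuum cleaner: Runtime = 15 min × 31 = 465 min = 7.75 h
vacuum cleaner: 1.42 kW × 7.75 h = 11.005 kWh
rice cooker: Runtime = 2 h/day × 47 days = 94 h
rice cooker: 0.37 kW × 94 h = 34.78 kWh
Total energy = 78.935 kWh
Cost = 78.935 × ₹6.4 = ₹505.18

₹505.18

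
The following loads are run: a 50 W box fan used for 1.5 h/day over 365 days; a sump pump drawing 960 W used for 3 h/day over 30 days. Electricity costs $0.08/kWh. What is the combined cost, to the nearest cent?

$9.10

box fan: Runtime = 1.5 h/day × 365 days = 547.5 h
box fan: 0.05 kW × 547.5 h = 27.375 kWh
sump pump: Runtime = 3 h/day × 30 days = 90 h
sump pump: 0.96 kW × 90 h = 86.4 kWh
Total energy = 113.775 kWh
Cost = 113.775 × $0.08 = $9.10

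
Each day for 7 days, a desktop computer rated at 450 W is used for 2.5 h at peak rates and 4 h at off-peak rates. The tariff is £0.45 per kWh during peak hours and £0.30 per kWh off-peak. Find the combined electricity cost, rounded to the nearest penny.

£7.32

Peak energy = 0.45 kW × 2.5 h × 7 = 7.875 kWh
Off-peak energy = 0.45 kW × 4 h × 7 = 12.6 kWh
Cost = 7.875 × £0.45 + 12.6 × £0.30 = £3.54375 + £3.78 = £7.32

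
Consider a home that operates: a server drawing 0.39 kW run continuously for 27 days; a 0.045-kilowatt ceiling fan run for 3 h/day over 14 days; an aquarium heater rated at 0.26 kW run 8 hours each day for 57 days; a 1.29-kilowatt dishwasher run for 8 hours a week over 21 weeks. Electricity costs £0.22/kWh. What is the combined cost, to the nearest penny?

server: Runtime = 24 h × 27 = 648 h
server: 0.39 kW × 648 h = 252.72 kWh
ceiling fan: Runtime = 3 h/day × 14 days = 42 h
ceiling fan: 0.045 kW × 42 h = 1.89 kWh
aquarium heater: Runtime = 8 h/day × 57 days = 456 h
aquarium heater: 0.26 kW × 456 h = 118.56 kWh
dishwasher: Runtime = 8 h/week × 21 weeks = 168 h
dishwasher: 1.29 kW × 168 h = 216.72 kWh
Total energy = 589.89 kWh
Cost = 589.89 × £0.22 = £129.78

£129.78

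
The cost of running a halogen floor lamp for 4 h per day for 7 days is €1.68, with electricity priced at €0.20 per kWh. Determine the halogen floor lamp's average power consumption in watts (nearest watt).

Energy = €1.68 ÷ €0.20/kWh = 8.4 kWh
Runtime = 4 h/day × 7 days = 28 h
Power = 8.4 kWh ÷ 28 h = 0.3 kW = 300 W

300 W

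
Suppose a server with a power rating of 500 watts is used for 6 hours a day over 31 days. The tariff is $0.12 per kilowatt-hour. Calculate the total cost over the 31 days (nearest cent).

$11.16

Runtime = 6 h/day × 31 days = 186 h
Energy = 0.5 kW × 186 h = 93 kWh
Cost = 93 kWh × $0.12/kWh = $11.16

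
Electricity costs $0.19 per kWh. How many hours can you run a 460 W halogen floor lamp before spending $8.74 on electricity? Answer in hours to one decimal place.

Energy available = $8.74 ÷ $0.19/kWh = 46 kWh
Hours = 46 kWh ÷ 0.46 kW = 100.0 h

100.0 h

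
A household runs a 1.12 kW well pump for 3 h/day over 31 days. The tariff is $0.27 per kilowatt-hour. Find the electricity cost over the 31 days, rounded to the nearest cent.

Runtime = 3 h/day × 31 days = 93 h
Energy = 1.12 kW × 93 h = 104.16 kWh
Cost = 104.16 kWh × $0.27/kWh = $28.12

$28.12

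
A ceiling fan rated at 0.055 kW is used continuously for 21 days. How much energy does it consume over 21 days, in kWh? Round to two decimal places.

Runtime = 24 h × 21 = 504 h
Energy = 0.055 kW × 504 h = 27.72 kWh

27.72 kWh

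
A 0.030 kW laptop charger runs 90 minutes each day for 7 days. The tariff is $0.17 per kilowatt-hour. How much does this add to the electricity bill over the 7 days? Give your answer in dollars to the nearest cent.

Runtime = 90 min × 7 = 630 min = 10.5 h
Energy = 0.03 kW × 10.5 h = 0.315 kWh
Cost = 0.315 kWh × $0.17/kWh = $0.05

$0.05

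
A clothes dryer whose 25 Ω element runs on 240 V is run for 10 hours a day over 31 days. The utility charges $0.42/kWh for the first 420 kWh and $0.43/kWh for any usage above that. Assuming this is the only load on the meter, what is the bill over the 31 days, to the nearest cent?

$302.92

Power = V²/R = 240²/25 = 2304 W = 2.304 kW
Runtime = 10 h/day × 31 days = 310 h
Energy = 2.304 kW × 310 h = 714.24 kWh
Tier 1 (0–420 kWh): 420 × $0.42 = $176.4
Above 420 kWh: 294.24 × $0.43 = $126.5232
Bill = $302.92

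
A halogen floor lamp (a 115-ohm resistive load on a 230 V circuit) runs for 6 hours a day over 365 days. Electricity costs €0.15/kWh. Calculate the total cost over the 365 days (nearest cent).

Power = V²/R = 230²/115 = 460 W = 0.46 kW
Runtime = 6 h/day × 365 days = 2190 h
Energy = 0.46 kW × 2190 h = 1007.4 kWh
Cost = 1007.4 kWh × €0.15/kWh = €151.11

€151.11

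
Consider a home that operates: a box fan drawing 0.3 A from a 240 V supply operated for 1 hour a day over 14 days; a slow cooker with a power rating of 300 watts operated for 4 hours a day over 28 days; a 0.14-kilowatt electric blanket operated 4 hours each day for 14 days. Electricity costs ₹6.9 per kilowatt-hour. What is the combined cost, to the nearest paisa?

box fan: Power = 0.3 A × 240 V = 72 W = 0.072 kW
box fan: Runtime = 1 h/day × 14 days = 14 h
box fan: 0.072 kW × 14 h = 1.008 kWh
slow cooker: Runtime = 4 h/day × 28 days = 112 h
slow cooker: 0.3 kW × 112 h = 33.6 kWh
electric blanket: Runtime = 4 h/day × 14 days = 56 h
electric blanket: 0.14 kW × 56 h = 7.84 kWh
Total energy = 42.448 kWh
Cost = 42.448 × ₹6.9 = ₹292.89

₹292.89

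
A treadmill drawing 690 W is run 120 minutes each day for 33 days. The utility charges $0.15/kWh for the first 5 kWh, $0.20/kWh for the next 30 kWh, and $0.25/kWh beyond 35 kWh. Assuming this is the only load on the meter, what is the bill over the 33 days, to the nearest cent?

Runtime = 120 min × 33 = 3960 min = 66 h
Energy = 0.69 kW × 66 h = 45.54 kWh
Tier 1 (0–5 kWh): 5 × $0.15 = $0.75
Tier 2 (5–35 kWh): 30 × $0.20 = $6
Above 35 kWh: 10.54 × $0.25 = $2.635
Bill = $9.39

$9.39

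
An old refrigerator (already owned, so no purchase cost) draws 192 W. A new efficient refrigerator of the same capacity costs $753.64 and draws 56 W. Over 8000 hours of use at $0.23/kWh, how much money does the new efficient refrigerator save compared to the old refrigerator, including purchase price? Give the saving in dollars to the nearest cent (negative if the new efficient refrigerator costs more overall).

-$503.40

old refrigerator: $0.00 + (192/1000) kW × 8000 h × $0.23 = $0.00 + $353.28 = $353.28
new efficient refrigerator: $753.64 + (56/1000) kW × 8000 h × $0.23 = $753.64 + $103.04 = $856.68
Saving = $353.28 − $856.68 = −$503.4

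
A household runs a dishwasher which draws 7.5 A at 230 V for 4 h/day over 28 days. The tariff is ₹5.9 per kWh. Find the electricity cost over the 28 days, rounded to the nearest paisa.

Power = 7.5 A × 230 V = 1725 W = 1.725 kW
Runtime = 4 h/day × 28 days = 112 h
Energy = 1.725 kW × 112 h = 193.2 kWh
Cost = 193.2 kWh × ₹5.9/kWh = ₹1139.88

₹1139.88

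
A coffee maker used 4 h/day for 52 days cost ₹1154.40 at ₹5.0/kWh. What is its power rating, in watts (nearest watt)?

Energy = ₹1154.40 ÷ ₹5.0/kWh = 230.88 kWh
Runtime = 4 h/day × 52 days = 208 h
Power = 230.88 kWh ÷ 208 h = 1.11 kW = 1110 W

1110 W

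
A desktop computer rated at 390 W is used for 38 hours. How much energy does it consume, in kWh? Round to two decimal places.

14.82 kWh

Energy = 0.39 kW × 38 h = 14.82 kWh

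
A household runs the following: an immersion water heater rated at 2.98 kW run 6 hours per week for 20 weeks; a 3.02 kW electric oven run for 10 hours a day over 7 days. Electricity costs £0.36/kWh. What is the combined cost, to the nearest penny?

£204.84

immersion water heater: Runtime = 6 h/week × 20 weeks = 120 h
immersion water heater: 2.98 kW × 120 h = 357.6 kWh
electric oven: Runtime = 10 h/day × 7 days = 70 h
electric oven: 3.02 kW × 70 h = 211.4 kWh
Total energy = 569 kWh
Cost = 569 × £0.36 = £204.84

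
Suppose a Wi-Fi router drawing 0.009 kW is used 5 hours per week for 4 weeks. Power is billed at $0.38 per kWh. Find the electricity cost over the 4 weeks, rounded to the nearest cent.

Runtime = 5 h/week × 4 weeks = 20 h
Energy = 0.009 kW × 20 h = 0.18 kWh
Cost = 0.18 kWh × $0.38/kWh = $0.07

$0.07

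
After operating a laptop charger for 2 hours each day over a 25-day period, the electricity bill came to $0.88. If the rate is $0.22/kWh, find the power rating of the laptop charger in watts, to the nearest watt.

Energy = $0.88 ÷ $0.22/kWh = 4 kWh
Runtime = 2 h/day × 25 days = 50 h
Power = 4 kWh ÷ 50 h = 0.08 kW = 80 W

80 W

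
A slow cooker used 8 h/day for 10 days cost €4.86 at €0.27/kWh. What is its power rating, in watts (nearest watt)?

225 W

Energy = €4.86 ÷ €0.27/kWh = 18 kWh
Runtime = 8 h/day × 10 days = 80 h
Power = 18 kWh ÷ 80 h = 0.225 kW = 225 W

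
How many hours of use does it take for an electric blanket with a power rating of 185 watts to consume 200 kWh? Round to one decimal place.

Hours = 200 kWh ÷ 0.185 kW = 1081.1 h

1081.1 h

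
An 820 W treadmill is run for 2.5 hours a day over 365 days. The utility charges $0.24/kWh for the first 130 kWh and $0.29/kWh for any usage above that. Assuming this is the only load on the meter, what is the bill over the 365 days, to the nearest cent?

Runtime = 2.5 h/day × 365 days = 912.5 h
Energy = 0.82 kW × 912.5 h = 748.25 kWh
Tier 1 (0–130 kWh): 130 × $0.24 = $31.2
Above 130 kWh: 618.25 × $0.29 = $179.2925
Bill = $210.49

$210.49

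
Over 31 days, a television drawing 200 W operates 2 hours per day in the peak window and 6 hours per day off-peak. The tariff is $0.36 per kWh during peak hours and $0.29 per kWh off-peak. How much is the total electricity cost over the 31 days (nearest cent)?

Peak energy = 0.2 kW × 2 h × 31 = 12.4 kWh
Off-peak energy = 0.2 kW × 6 h × 31 = 37.2 kWh
Cost = 12.4 × $0.36 + 37.2 × $0.29 = $4.464 + $10.788 = $15.25

$15.25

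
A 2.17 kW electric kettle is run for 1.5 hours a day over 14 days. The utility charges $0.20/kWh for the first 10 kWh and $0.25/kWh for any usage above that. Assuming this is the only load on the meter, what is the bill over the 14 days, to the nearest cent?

$10.89

Runtime = 1.5 h/day × 14 days = 21 h
Energy = 2.17 kW × 21 h = 45.57 kWh
Tier 1 (0–10 kWh): 10 × $0.20 = $2
Above 10 kWh: 35.57 × $0.25 = $8.8925
Bill = $10.89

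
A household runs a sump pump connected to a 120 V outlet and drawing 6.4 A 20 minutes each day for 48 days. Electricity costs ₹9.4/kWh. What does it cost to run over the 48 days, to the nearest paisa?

Power = 6.4 A × 120 V = 768 W = 0.768 kW
Runtime = 20 min × 48 = 960 min = 16 h
Energy = 0.768 kW × 16 h = 12.288 kWh
Cost = 12.288 kWh × ₹9.4/kWh = ₹115.51

₹115.51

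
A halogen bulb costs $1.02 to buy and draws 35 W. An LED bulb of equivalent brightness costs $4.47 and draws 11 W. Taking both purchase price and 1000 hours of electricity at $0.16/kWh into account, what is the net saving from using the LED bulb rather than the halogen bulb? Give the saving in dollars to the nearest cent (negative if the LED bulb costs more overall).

$0.39

halogen bulb: $1.02 + (35/1000) kW × 1000 h × $0.16 = $1.02 + $5.6 = $6.62
LED bulb: $4.47 + (11/1000) kW × 1000 h × $0.16 = $4.47 + $1.76 = $6.23
Saving = $6.62 − $6.23 = $0.39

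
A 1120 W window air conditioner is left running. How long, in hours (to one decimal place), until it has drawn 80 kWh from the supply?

Hours = 80 kWh ÷ 1.12 kW = 71.4 h

71.4 h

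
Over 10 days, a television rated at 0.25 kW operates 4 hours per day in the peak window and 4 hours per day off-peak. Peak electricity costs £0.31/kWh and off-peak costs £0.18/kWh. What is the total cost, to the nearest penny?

£4.90

Peak energy = 0.25 kW × 4 h × 10 = 10 kWh
Off-peak energy = 0.25 kW × 4 h × 10 = 10 kWh
Cost = 10 × £0.31 + 10 × £0.18 = £3.1 + £1.8 = £4.90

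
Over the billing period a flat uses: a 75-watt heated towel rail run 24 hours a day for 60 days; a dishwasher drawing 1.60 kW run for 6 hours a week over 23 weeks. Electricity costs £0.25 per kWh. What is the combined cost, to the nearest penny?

£82.20

heated towel rail: Runtime = 24 h × 60 = 1440 h
heated towel rail: 0.075 kW × 1440 h = 108 kWh
dishwasher: Runtime = 6 h/week × 23 weeks = 138 h
dishwasher: 1.6 kW × 138 h = 220.8 kWh
Total energy = 328.8 kWh
Cost = 328.8 × £0.25 = £82.20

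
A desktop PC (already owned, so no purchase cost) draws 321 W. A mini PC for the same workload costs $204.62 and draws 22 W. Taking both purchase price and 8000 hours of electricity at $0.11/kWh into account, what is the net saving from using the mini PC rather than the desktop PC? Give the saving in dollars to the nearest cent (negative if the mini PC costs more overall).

desktop PC: $0.00 + (321/1000) kW × 8000 h × $0.11 = $0.00 + $282.48 = $282.48
mini PC: $204.62 + (22/1000) kW × 8000 h × $0.11 = $204.62 + $19.36 = $223.98
Saving = $282.48 − $223.98 = $58.5

$58.50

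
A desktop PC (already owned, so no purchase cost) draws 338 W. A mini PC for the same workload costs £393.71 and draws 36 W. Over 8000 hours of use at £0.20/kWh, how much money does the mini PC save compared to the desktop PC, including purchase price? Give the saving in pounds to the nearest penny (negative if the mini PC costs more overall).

desktop PC: £0.00 + (338/1000) kW × 8000 h × £0.20 = £0.00 + £540.8 = £540.8
mini PC: £393.71 + (36/1000) kW × 8000 h × £0.20 = £393.71 + £57.6 = £451.31
Saving = £540.8 − £451.31 = £89.49

£89.49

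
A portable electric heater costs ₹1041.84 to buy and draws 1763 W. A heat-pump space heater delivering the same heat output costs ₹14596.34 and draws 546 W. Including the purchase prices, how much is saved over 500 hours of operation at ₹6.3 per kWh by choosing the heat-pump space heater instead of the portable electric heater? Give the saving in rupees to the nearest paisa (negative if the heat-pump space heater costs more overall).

portable electric heater: ₹1041.84 + (1763/1000) kW × 500 h × ₹6.3 = ₹1041.84 + ₹5553.45 = ₹6595.29
heat-pump space heater: ₹14596.34 + (546/1000) kW × 500 h × ₹6.3 = ₹14596.34 + ₹1719.9 = ₹16316.24
Saving = ₹6595.29 − ₹16316.24 = −₹9720.95

-₹9720.95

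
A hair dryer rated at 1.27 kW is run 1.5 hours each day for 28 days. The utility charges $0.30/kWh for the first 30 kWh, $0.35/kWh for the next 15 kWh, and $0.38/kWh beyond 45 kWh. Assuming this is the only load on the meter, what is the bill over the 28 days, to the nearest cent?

$17.42

Runtime = 1.5 h/day × 28 days = 42 h
Energy = 1.27 kW × 42 h = 53.34 kWh
Tier 1 (0–30 kWh): 30 × $0.30 = $9
Tier 2 (30–45 kWh): 15 × $0.35 = $5.25
Above 45 kWh: 8.34 × $0.38 = $3.1692
Bill = $17.42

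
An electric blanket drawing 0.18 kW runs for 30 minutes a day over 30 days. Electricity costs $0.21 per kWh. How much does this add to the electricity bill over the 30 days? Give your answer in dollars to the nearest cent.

Runtime = 30 min × 30 = 900 min = 15 h
Energy = 0.18 kW × 15 h = 2.7 kWh
Cost = 2.7 kWh × $0.21/kWh = $0.57

$0.57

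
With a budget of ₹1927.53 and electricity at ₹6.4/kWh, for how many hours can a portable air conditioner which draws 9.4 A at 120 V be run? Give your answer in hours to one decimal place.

267.0 h

Power = 9.4 A × 120 V = 1128 W = 1.128 kW
Energy available = ₹1927.53 ÷ ₹6.4/kWh = 301.1766 kWh
Hours = 301.1766 kWh ÷ 1.128 kW = 267.0 h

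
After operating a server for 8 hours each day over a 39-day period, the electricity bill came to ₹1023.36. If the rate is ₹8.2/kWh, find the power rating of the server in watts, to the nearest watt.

Energy = ₹1023.36 ÷ ₹8.2/kWh = 124.8 kWh
Runtime = 8 h/day × 39 days = 312 h
Power = 124.8 kWh ÷ 312 h = 0.4 kW = 400 W

400 W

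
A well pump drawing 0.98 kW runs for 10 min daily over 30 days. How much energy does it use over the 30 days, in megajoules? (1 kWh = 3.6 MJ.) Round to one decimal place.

Runtime = 10 min × 30 = 300 min = 5 h
Energy = 0.98 kW × 5 h = 4.9 kWh
= 4.9 × 3.6 MJ = 17.6 MJ

17.6 MJ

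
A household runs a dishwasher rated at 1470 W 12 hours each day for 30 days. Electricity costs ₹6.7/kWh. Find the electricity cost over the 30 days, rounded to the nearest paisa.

Runtime = 12 h/day × 30 days = 360 h
Energy = 1.47 kW × 360 h = 529.2 kWh
Cost = 529.2 kWh × ₹6.7/kWh = ₹3545.64

₹3545.64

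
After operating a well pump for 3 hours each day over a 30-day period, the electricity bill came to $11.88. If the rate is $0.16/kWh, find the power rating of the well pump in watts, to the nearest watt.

Energy = $11.88 ÷ $0.16/kWh = 74.25 kWh
Runtime = 3 h/day × 30 days = 90 h
Power = 74.25 kWh ÷ 90 h = 0.825 kW = 825 W

825 W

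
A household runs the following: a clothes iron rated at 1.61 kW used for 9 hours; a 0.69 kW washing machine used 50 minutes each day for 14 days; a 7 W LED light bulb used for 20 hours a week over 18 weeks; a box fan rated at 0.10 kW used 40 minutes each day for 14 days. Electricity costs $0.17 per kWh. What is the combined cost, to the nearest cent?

clothes iron: 1.61 kW × 9 h = 14.49 kWh
washing machine: Runtime = 50 min × 14 = 700 min = 11.666666… h
washing machine: 0.69 kW × 11.666666… h = 8.05 kWh
LED light bulb: Runtime = 20 h/week × 18 weeks = 360 h
LED light bulb: 0.007 kW × 360 h = 2.52 kWh
box fan: Runtime = 40 min × 14 = 560 min = 9.333333… h
box fan: 0.1 kW × 9.333333… h = 0.933333… kWh
Total energy = 25.993333… kWh
Cost = 25.993333… × $0.17 = $4.42

$4.42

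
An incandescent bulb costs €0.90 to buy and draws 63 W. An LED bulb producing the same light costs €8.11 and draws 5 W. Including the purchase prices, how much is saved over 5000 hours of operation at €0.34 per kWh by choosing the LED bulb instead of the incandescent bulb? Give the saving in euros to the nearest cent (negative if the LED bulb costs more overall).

€91.39

incandescent bulb: €0.90 + (63/1000) kW × 5000 h × €0.34 = €0.90 + €107.1 = €108
LED bulb: €8.11 + (5/1000) kW × 5000 h × €0.34 = €8.11 + €8.5 = €16.61
Saving = €108 − €16.61 = €91.39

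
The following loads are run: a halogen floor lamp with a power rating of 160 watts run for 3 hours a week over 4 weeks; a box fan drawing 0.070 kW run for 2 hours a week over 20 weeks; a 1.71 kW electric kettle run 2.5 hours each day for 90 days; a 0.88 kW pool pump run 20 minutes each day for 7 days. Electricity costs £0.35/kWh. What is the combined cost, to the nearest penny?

halogen floor lamp: Runtime = 3 h/week × 4 weeks = 12 h
halogen floor lamp: 0.16 kW × 12 h = 1.92 kWh
box fan: Runtime = 2 h/week × 20 weeks = 40 h
box fan: 0.07 kW × 40 h = 2.8 kWh
electric kettle: Runtime = 2.5 h/day × 90 days = 225 h
electric kettle: 1.71 kW × 225 h = 384.75 kWh
pool pump: Runtime = 20 min × 7 = 140 min = 2.333333… h
pool pump: 0.88 kW × 2.333333… h = 2.053333… kWh
Total energy = 391.523333… kWh
Cost = 391.523333… × £0.35 = £137.03

£137.03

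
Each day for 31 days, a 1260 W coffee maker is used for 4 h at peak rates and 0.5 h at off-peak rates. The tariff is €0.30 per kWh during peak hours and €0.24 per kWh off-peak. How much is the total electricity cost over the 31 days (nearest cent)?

Peak energy = 1.26 kW × 4 h × 31 = 156.24 kWh
Off-peak energy = 1.26 kW × 0.5 h × 31 = 19.53 kWh
Cost = 156.24 × €0.30 + 19.53 × €0.24 = €46.872 + €4.6872 = €51.56

€51.56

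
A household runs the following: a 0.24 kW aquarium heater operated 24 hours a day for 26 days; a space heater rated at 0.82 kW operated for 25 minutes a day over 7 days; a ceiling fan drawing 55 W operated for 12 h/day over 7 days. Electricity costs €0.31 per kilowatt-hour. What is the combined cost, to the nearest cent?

€48.60

aquarium heater: Runtime = 24 h × 26 = 624 h
aquarium heater: 0.24 kW × 624 h = 149.76 kWh
space heater: Runtime = 25 min × 7 = 175 min = 2.916666… h
space heater: 0.82 kW × 2.916666… h = 2.391666… kWh
ceiling fan: Runtime = 12 h/day × 7 days = 84 h
ceiling fan: 0.055 kW × 84 h = 4.62 kWh
Total energy = 156.771666… kWh
Cost = 156.771666… × €0.31 = €48.60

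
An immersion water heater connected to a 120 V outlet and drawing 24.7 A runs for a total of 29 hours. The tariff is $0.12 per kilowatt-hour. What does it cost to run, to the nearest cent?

$10.31

Power = 24.7 A × 120 V = 2964 W = 2.964 kW
Energy = 2.964 kW × 29 h = 85.956 kWh
Cost = 85.956 kWh × $0.12/kWh = $10.31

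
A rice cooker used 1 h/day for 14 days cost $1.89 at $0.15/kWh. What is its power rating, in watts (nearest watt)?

Energy = $1.89 ÷ $0.15/kWh = 12.6 kWh
Runtime = 1 h/day × 14 days = 14 h
Power = 12.6 kWh ÷ 14 h = 0.9 kW = 900 W

900 W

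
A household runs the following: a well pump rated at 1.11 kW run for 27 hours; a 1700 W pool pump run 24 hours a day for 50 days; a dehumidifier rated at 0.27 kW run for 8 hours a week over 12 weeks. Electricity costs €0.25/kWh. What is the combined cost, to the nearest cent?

€523.97

well pump: 1.11 kW × 27 h = 29.97 kWh
pool pump: Runtime = 24 h × 50 = 1200 h
pool pump: 1.7 kW × 1200 h = 2040 kWh
dehumidifier: Runtime = 8 h/week × 12 weeks = 96 h
dehumidifier: 0.27 kW × 96 h = 25.92 kWh
Total energy = 2095.89 kWh
Cost = 2095.89 × €0.25 = €523.97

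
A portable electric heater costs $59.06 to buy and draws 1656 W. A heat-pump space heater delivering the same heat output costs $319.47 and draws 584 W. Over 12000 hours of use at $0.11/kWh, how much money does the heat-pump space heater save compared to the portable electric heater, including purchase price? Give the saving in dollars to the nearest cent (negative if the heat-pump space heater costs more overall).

portable electric heater: $59.06 + (1656/1000) kW × 12000 h × $0.11 = $59.06 + $2185.92 = $2244.98
heat-pump space heater: $319.47 + (584/1000) kW × 12000 h × $0.11 = $319.47 + $770.88 = $1090.35
Saving = $2244.98 − $1090.35 = $1154.63

$1154.63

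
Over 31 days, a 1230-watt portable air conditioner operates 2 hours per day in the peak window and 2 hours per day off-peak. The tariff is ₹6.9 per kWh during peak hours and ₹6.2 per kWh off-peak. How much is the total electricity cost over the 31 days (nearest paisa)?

₹999.01

Peak energy = 1.23 kW × 2 h × 31 = 76.26 kWh
Off-peak energy = 1.23 kW × 2 h × 31 = 76.26 kWh
Cost = 76.26 × ₹6.9 + 76.26 × ₹6.2 = ₹526.194 + ₹472.812 = ₹999.01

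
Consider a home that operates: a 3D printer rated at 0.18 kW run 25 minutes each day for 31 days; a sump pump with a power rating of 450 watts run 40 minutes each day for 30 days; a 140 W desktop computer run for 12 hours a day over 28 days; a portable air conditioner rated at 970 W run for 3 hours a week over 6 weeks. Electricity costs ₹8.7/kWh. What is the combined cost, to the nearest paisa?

₹659.68

3D printer: Runtime = 25 min × 31 = 775 min = 12.916666… h
3D printer: 0.18 kW × 12.916666… h = 2.325 kWh
sump pump: Runtime = 40 min × 30 = 1200 min = 20 h
sump pump: 0.45 kW × 20 h = 9 kWh
desktop computer: Runtime = 12 h/day × 28 days = 336 h
desktop computer: 0.14 kW × 336 h = 47.04 kWh
portable air conditioner: Runtime = 3 h/week × 6 weeks = 18 h
portable air conditioner: 0.97 kW × 18 h = 17.46 kWh
Total energy = 75.825 kWh
Cost = 75.825 × ₹8.7 = ₹659.68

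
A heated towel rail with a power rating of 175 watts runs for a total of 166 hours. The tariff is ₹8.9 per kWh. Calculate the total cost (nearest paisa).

₹258.55

Energy = 0.175 kW × 166 h = 29.05 kWh
Cost = 29.05 kWh × ₹8.9/kWh = ₹258.55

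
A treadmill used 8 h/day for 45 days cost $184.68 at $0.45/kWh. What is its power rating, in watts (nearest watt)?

Energy = $184.68 ÷ $0.45/kWh = 410.4 kWh
Runtime = 8 h/day × 45 days = 360 h
Power = 410.4 kWh ÷ 360 h = 1.14 kW = 1140 W

1140 W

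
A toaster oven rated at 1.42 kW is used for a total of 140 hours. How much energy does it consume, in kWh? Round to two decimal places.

198.80 kWh

Energy = 1.42 kW × 140 h = 198.8 kWh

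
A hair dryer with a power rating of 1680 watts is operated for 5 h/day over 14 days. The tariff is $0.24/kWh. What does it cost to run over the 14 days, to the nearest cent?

Runtime = 5 h/day × 14 days = 70 h
Energy = 1.68 kW × 70 h = 117.6 kWh
Cost = 117.6 kWh × $0.24/kWh = $28.22

$28.22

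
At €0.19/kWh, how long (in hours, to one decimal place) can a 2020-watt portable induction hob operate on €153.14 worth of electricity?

399.0 h

Energy available = €153.14 ÷ €0.19/kWh = 806 kWh
Hours = 806 kWh ÷ 2.02 kW = 399.0 h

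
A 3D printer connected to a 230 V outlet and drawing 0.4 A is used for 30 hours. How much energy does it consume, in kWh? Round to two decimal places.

Power = 0.4 A × 230 V = 92 W = 0.092 kW
Energy = 0.092 kW × 30 h = 2.76 kWh

2.76 kWh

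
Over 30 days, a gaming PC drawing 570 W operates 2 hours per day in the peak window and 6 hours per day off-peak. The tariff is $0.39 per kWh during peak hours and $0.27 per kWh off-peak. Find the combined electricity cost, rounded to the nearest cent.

Peak energy = 0.57 kW × 2 h × 30 = 34.2 kWh
Off-peak energy = 0.57 kW × 6 h × 30 = 102.6 kWh
Cost = 34.2 × $0.39 + 102.6 × $0.27 = $13.338 + $27.702 = $41.04

$41.04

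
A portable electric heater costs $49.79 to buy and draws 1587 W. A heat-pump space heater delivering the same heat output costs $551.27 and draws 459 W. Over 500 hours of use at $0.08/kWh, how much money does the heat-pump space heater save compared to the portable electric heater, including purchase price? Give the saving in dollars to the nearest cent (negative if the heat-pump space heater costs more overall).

-$456.36

portable electric heater: $49.79 + (1587/1000) kW × 500 h × $0.08 = $49.79 + $63.48 = $113.27
heat-pump space heater: $551.27 + (459/1000) kW × 500 h × $0.08 = $551.27 + $18.36 = $569.63
Saving = $113.27 − $569.63 = −$456.36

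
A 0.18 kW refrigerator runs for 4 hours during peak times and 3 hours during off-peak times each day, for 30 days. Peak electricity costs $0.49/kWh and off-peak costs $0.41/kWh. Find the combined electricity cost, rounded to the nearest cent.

$17.23

Peak energy = 0.18 kW × 4 h × 30 = 21.6 kWh
Off-peak energy = 0.18 kW × 3 h × 30 = 16.2 kWh
Cost = 21.6 × $0.49 + 16.2 × $0.41 = $10.584 + $6.642 = $17.23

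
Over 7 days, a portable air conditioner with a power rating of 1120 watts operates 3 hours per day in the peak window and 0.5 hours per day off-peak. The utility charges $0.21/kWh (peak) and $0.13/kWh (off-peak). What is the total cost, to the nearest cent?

$5.45

Peak energy = 1.12 kW × 3 h × 7 = 23.52 kWh
Off-peak energy = 1.12 kW × 0.5 h × 7 = 3.92 kWh
Cost = 23.52 × $0.21 + 3.92 × $0.13 = $4.9392 + $0.5096 = $5.45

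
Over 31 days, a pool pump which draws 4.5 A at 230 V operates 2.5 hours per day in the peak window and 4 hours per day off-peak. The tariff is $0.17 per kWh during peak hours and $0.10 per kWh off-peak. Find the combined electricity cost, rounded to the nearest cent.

$26.47

Power = 4.5 A × 230 V = 1035 W = 1.035 kW
Peak energy = 1.035 kW × 2.5 h × 31 = 80.2125 kWh
Off-peak energy = 1.035 kW × 4 h × 31 = 128.34 kWh
Cost = 80.2125 × $0.17 + 128.34 × $0.10 = $13.636125 + $12.834 = $26.47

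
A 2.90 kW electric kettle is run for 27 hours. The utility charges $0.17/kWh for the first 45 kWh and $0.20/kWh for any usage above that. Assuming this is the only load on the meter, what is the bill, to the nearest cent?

$14.31

Energy = 2.9 kW × 27 h = 78.3 kWh
Tier 1 (0–45 kWh): 45 × $0.17 = $7.65
Above 45 kWh: 33.3 × $0.20 = $6.66
Bill = $14.31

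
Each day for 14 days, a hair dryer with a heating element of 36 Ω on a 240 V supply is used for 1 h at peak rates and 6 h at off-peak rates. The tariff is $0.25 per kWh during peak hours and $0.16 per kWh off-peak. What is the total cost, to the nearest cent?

Power = V²/R = 240²/36 = 1600 W = 1.6 kW
Peak energy = 1.6 kW × 1 h × 14 = 22.4 kWh
Off-peak energy = 1.6 kW × 6 h × 14 = 134.4 kWh
Cost = 22.4 × $0.25 + 134.4 × $0.16 = $5.6 + $21.504 = $27.10

$27.10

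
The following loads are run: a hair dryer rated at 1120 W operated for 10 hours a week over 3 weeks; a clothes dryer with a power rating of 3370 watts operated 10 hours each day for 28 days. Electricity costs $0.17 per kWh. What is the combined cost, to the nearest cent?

hair dryer: Runtime = 10 h/week × 3 weeks = 30 h
hair dryer: 1.12 kW × 30 h = 33.6 kWh
clothes dryer: Runtime = 10 h/day × 28 days = 280 h
clothes dryer: 3.37 kW × 280 h = 943.6 kWh
Total energy = 977.2 kWh
Cost = 977.2 × $0.17 = $166.12

$166.12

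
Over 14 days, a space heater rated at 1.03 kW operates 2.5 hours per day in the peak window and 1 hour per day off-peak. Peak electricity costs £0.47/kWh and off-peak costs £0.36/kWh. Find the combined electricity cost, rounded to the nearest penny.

£22.13

Peak energy = 1.03 kW × 2.5 h × 14 = 36.05 kWh
Off-peak energy = 1.03 kW × 1 h × 14 = 14.42 kWh
Cost = 36.05 × £0.47 + 14.42 × £0.36 = £16.9435 + £5.1912 = £22.13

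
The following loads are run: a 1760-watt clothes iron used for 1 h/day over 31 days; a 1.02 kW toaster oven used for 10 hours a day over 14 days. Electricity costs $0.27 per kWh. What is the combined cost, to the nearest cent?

clothes iron: Runtime = 1 h/day × 31 days = 31 h
clothes iron: 1.76 kW × 31 h = 54.56 kWh
toaster oven: Runtime = 10 h/day × 14 days = 140 h
toaster oven: 1.02 kW × 140 h = 142.8 kWh
Total energy = 197.36 kWh
Cost = 197.36 × $0.27 = $53.29

$53.29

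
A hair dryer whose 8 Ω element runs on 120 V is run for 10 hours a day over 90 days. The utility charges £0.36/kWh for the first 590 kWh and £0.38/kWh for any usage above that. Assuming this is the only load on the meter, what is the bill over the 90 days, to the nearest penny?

£603.80

Power = V²/R = 120²/8 = 1800 W = 1.8 kW
Runtime = 10 h/day × 90 days = 900 h
Energy = 1.8 kW × 900 h = 1620 kWh
Tier 1 (0–590 kWh): 590 × £0.36 = £212.4
Above 590 kWh: 1030 × £0.38 = £391.4
Bill = £603.80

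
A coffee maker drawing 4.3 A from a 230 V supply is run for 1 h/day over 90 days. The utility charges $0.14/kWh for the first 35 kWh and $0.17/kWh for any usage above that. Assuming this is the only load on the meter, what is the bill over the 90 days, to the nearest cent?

Power = 4.3 A × 230 V = 989 W = 0.989 kW
Runtime = 1 h/day × 90 days = 90 h
Energy = 0.989 kW × 90 h = 89.01 kWh
Tier 1 (0–35 kWh): 35 × $0.14 = $4.9
Above 35 kWh: 54.01 × $0.17 = $9.1817
Bill = $14.08

$14.08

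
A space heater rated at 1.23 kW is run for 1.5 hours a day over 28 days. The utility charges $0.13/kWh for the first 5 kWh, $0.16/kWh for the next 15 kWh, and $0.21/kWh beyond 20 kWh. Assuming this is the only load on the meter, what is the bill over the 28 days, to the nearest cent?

Runtime = 1.5 h/day × 28 days = 42 h
Energy = 1.23 kW × 42 h = 51.66 kWh
Tier 1 (0–5 kWh): 5 × $0.13 = $0.65
Tier 2 (5–20 kWh): 15 × $0.16 = $2.4
Above 20 kWh: 31.66 × $0.21 = $6.6486
Bill = $9.70

$9.70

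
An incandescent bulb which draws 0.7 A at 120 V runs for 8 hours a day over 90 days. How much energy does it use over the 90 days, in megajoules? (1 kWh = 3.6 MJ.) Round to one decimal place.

217.7 MJ

Power = 0.7 A × 120 V = 84 W = 0.084 kW
Runtime = 8 h/day × 90 days = 720 h
Energy = 0.084 kW × 720 h = 60.48 kWh
= 60.48 × 3.6 MJ = 217.7 MJ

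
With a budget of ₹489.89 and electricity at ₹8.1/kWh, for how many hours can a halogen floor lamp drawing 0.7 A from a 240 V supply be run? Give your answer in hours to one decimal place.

Power = 0.7 A × 240 V = 168 W = 0.168 kW
Energy available = ₹489.89 ÷ ₹8.1/kWh = 60.4802 kWh
Hours = 60.4802 kWh ÷ 0.168 kW = 360.0 h

360.0 h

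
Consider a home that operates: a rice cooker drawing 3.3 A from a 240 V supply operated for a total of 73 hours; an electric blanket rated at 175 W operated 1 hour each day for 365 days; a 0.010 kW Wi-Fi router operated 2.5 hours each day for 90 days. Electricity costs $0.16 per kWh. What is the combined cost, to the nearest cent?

$19.83

rice cooker: Power = 3.3 A × 240 V = 792 W = 0.792 kW
rice cooker: 0.792 kW × 73 h = 57.816 kWh
electric blanket: Runtime = 1 h/day × 365 days = 365 h
electric blanket: 0.175 kW × 365 h = 63.875 kWh
Wi-Fi router: Runtime = 2.5 h/day × 90 days = 225 h
Wi-Fi router: 0.01 kW × 225 h = 2.25 kWh
Total energy = 123.941 kWh
Cost = 123.941 × $0.16 = $19.83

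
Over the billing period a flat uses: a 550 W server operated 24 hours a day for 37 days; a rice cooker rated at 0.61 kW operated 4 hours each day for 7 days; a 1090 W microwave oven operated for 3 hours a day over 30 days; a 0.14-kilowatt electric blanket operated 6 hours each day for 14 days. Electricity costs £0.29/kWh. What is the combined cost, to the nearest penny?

£178.45

server: Runtime = 24 h × 37 = 888 h
server: 0.55 kW × 888 h = 488.4 kWh
rice cooker: Runtime = 4 h/day × 7 days = 28 h
rice cooker: 0.61 kW × 28 h = 17.08 kWh
microwave oven: Runtime = 3 h/day × 30 days = 90 h
microwave oven: 1.09 kW × 90 h = 98.1 kWh
electric blanket: Runtime = 6 h/day × 14 days = 84 h
electric blanket: 0.14 kW × 84 h = 11.76 kWh
Total energy = 615.34 kWh
Cost = 615.34 × £0.29 = £178.45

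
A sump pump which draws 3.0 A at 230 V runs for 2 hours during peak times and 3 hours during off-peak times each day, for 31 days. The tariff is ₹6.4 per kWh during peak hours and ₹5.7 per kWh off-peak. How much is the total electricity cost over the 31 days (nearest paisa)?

₹639.56

Power = 3.0 A × 230 V = 690 W = 0.69 kW
Peak energy = 0.69 kW × 2 h × 31 = 42.78 kWh
Off-peak energy = 0.69 kW × 3 h × 31 = 64.17 kWh
Cost = 42.78 × ₹6.4 + 64.17 × ₹5.7 = ₹273.792 + ₹365.769 = ₹639.56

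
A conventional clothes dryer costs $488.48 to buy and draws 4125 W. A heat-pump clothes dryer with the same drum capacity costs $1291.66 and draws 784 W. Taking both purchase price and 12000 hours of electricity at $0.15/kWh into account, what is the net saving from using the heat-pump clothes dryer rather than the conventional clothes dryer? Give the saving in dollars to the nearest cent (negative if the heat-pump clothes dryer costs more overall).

$5210.62

conventional clothes dryer: $488.48 + (4125/1000) kW × 12000 h × $0.15 = $488.48 + $7425 = $7913.48
heat-pump clothes dryer: $1291.66 + (784/1000) kW × 12000 h × $0.15 = $1291.66 + $1411.2 = $2702.86
Saving = $7913.48 − $2702.86 = $5210.62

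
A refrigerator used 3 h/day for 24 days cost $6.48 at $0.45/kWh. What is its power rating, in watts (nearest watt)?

Energy = $6.48 ÷ $0.45/kWh = 14.4 kWh
Runtime = 3 h/day × 24 days = 72 h
Power = 14.4 kWh ÷ 72 h = 0.2 kW = 200 W

200 W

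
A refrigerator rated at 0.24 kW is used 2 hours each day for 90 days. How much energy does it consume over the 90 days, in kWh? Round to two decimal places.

43.20 kWh

Runtime = 2 h/day × 90 days = 180 h
Energy = 0.24 kW × 180 h = 43.2 kWh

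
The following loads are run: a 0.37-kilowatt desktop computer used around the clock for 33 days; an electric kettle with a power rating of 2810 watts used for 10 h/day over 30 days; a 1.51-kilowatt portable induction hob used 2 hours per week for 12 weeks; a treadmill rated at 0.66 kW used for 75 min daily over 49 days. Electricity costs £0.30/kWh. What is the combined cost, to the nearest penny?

desktop computer: Runtime = 24 h × 33 = 792 h
desktop computer: 0.37 kW × 792 h = 293.04 kWh
electric kettle: Runtime = 10 h/day × 30 days = 300 h
electric kettle: 2.81 kW × 300 h = 843 kWh
portable induction hob: Runtime = 2 h/week × 12 weeks = 24 h
portable induction hob: 1.51 kW × 24 h = 36.24 kWh
treadmill: Runtime = 75 min × 49 = 3675 min = 61.25 h
treadmill: 0.66 kW × 61.25 h = 40.425 kWh
Total energy = 1212.705 kWh
Cost = 1212.705 × £0.30 = £363.81

£363.81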